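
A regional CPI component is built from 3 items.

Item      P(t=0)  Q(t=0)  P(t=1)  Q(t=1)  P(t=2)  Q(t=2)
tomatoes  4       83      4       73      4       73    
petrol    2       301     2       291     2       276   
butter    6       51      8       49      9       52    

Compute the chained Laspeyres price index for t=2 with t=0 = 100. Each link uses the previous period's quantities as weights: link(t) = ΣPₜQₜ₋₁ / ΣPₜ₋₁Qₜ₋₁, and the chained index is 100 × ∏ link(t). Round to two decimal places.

112.41

Link t=0→t=1:
ΣP(t=1)Q(t=0) = 4×83 + 2×301 + 8×51 = 332 + 602 + 408 = 1342
ΣP(t=0)Q(t=0) = 4×83 + 2×301 + 6×51 = 332 + 602 + 306 = 1240
link = 1342/1240 = 1.082258
Link t=1→t=2:
ΣP(t=2)Q(t=1) = 4×73 + 2×291 + 9×49 = 292 + 582 + 441 = 1315
ΣP(t=1)Q(t=1) = 4×73 + 2×291 + 8×49 = 292 + 582 + 392 = 1266
link = 1315/1266 = 1.038705
Chained index = 100 × 1.082258 × 1.038705 = 112.4146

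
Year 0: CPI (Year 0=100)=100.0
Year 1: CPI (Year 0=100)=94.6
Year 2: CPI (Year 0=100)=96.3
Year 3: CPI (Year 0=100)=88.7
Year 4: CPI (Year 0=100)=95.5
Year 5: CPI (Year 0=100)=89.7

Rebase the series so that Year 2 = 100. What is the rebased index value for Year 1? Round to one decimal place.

98.2

Rebased(Year 1) = 94.6 / 96.3 × 100 = 98.2347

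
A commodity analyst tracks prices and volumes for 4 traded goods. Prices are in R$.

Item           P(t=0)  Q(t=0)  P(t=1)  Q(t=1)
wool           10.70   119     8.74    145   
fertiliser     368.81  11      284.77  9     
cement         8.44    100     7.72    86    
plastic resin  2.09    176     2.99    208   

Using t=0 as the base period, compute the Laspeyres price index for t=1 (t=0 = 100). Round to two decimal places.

Laspeyres price index uses base-period quantities as weights.
ΣP(t=1)·Q(t=0) = 8.74×119 + 284.77×11 + 7.72×100 + 2.99×176 = 1040.06 + 3132.47 + 772 + 526.24 = 5470.77
ΣP(t=0)·Q(t=0) = 10.70×119 + 368.81×11 + 8.44×100 + 2.09×176 = 1273.3 + 4056.91 + 844 + 367.84 = 6542.05
Index = 5470.77 / 6542.05 × 100 = 83.6247

83.62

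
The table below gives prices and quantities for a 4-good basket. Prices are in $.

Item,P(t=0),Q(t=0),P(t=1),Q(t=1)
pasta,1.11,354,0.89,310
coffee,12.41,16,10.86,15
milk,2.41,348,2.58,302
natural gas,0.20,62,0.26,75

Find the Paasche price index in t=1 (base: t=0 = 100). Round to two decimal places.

97.20

Paasche price index uses current-period quantities as weights.
ΣP(t=1)·Q(t=1) = 0.89×310 + 10.86×15 + 2.58×302 + 0.26×75 = 275.9 + 162.9 + 779.16 + 19.5 = 1237.46
ΣP(t=0)·Q(t=1) = 1.11×310 + 12.41×15 + 2.41×302 + 0.20×75 = 344.1 + 186.15 + 727.82 + 15 = 1273.07
Index = 1237.46 / 1273.07 × 100 = 97.2028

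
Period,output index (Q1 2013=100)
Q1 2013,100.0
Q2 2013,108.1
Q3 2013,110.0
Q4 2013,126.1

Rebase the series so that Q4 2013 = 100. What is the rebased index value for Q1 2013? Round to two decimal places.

Rebased(Q1 2013) = 100.0 / 126.1 × 100 = 79.3021

79.30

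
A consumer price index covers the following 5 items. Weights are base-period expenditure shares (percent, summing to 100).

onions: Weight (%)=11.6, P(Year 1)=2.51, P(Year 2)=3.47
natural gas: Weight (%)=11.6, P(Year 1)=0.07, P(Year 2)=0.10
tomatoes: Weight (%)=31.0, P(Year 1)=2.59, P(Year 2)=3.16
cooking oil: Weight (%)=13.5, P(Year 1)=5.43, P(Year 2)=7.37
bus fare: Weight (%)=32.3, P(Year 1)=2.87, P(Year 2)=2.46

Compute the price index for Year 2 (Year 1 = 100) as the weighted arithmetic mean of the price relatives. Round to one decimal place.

onions: 11.6 × (3.47/2.51) = 11.6 × 1.382470 = 16.0367
natural gas: 11.6 × (0.10/0.07) = 11.6 × 1.428571 = 16.5714
tomatoes: 31.0 × (3.16/2.59) = 31.0 × 1.220077 = 37.8224
cooking oil: 13.5 × (7.37/5.43) = 13.5 × 1.357274 = 18.3232
bus fare: 32.3 × (2.46/2.87) = 32.3 × 0.857143 = 27.6857
Index = Σ wᵢ·(p₁ᵢ/p₀ᵢ) = 16.0367 + 16.5714 + 37.8224 + 18.3232 + 27.6857 = 116.4394

116.4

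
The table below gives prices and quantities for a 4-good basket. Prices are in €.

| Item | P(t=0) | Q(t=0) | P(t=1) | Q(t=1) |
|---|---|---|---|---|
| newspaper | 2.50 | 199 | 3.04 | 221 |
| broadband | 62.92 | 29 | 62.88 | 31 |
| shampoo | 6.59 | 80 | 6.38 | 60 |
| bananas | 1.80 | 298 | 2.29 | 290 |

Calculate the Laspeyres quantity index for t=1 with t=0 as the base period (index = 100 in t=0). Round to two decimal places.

Laspeyres quantity index uses base-period prices as weights.
ΣP(t=0)·Q(t=1) = 2.50×221 + 62.92×31 + 6.59×60 + 1.80×290 = 552.5 + 1950.52 + 395.4 + 522 = 3420.42
ΣP(t=0)·Q(t=0) = 2.50×199 + 62.92×29 + 6.59×80 + 1.80×298 = 497.5 + 1824.68 + 527.2 + 536.4 = 3385.78
Index = 3420.42 / 3385.78 × 100 = 101.0231

101.02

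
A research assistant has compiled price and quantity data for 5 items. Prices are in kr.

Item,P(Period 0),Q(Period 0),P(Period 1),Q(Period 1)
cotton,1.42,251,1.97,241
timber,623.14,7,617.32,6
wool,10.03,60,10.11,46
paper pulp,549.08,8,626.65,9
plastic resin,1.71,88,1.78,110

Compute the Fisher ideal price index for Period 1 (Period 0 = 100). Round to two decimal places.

Laspeyres component (base-period weights):
ΣP(Period 1)Q(Period 0) = 1.97×251 + 617.32×7 + 10.11×60 + 626.65×8 + 1.78×88 = 494.47 + 4321.24 + 606.6 + 5013.2 + 156.64 = 10592.15
ΣP(Period 0)Q(Period 0) = 1.42×251 + 623.14×7 + 10.03×60 + 549.08×8 + 1.71×88 = 356.42 + 4361.98 + 601.8 + 4392.64 + 150.48 = 9863.32
L = 10592.15 / 9863.32 × 100 = 107.3893
Paasche component (current-period weights):
ΣP(Period 1)Q(Period 1) = 1.97×241 + 617.32×6 + 10.11×46 + 626.65×9 + 1.78×110 = 474.77 + 3703.92 + 465.06 + 5639.85 + 195.8 = 10479.4
ΣP(Period 0)Q(Period 1) = 1.42×241 + 623.14×6 + 10.03×46 + 549.08×9 + 1.71×110 = 342.22 + 3738.84 + 461.38 + 4941.72 + 188.1 = 9672.26
P = 10479.4 / 9672.26 × 100 = 108.3449
Fisher = √(L × P) = √(107.3893 × 108.3449) = 107.8660

107.87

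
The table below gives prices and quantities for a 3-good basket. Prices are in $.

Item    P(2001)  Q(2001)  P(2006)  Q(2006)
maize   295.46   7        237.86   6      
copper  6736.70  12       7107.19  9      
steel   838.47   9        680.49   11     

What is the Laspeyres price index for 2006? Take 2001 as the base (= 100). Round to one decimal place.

Laspeyres price index uses base-period quantities as weights.
ΣP(2006)·Q(2001) = 237.86×7 + 7107.19×12 + 680.49×9 = 1665.02 + 85286.28 + 6124.41 = 93075.71
ΣP(2001)·Q(2001) = 295.46×7 + 6736.70×12 + 838.47×9 = 2068.22 + 80840.4 + 7546.23 = 90454.85
Index = 93075.71 / 90454.85 × 100 = 102.8974

102.9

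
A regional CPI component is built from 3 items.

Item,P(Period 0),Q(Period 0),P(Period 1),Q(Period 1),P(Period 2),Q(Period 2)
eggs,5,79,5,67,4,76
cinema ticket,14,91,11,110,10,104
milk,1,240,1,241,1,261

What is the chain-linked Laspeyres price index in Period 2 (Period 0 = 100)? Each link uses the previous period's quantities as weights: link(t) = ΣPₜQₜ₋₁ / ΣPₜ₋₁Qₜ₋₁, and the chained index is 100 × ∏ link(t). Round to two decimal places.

Link Period 0→Period 1:
ΣP(Period 1)Q(Period 0) = 5×79 + 11×91 + 1×240 = 395 + 1001 + 240 = 1636
ΣP(Period 0)Q(Period 0) = 5×79 + 14×91 + 1×240 = 395 + 1274 + 240 = 1909
link = 1636/1909 = 0.856993
Link Period 1→Period 2:
ΣP(Period 2)Q(Period 1) = 4×67 + 10×110 + 1×241 = 268 + 1100 + 241 = 1609
ΣP(Period 1)Q(Period 1) = 5×67 + 11×110 + 1×241 = 335 + 1210 + 241 = 1786
link = 1609/1786 = 0.900896
Chained index = 100 × 0.856993 × 0.900896 = 77.2062

77.21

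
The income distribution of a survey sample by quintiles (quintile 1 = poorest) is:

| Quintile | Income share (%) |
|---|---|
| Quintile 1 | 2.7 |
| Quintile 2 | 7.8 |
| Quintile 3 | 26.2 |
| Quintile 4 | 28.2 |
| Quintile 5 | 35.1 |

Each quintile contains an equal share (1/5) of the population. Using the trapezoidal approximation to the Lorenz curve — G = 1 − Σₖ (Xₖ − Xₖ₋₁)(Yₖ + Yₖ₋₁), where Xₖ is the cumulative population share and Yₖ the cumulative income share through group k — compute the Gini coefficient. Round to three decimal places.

0.341

Cumulative income shares Yₖ: 0.0270, 0.1050, 0.3670, 0.6490, 1.0000
Σ (Xₖ−Xₖ₋₁)(Yₖ+Yₖ₋₁) = (1/5)(0.0270+0.0000) + (1/5)(0.1050+0.0270) + (1/5)(0.3670+0.1050) + (1/5)(0.6490+0.3670) + (1/5)(1.0000+0.6490)
  = 0.0054 + 0.0264 + 0.0944 + 0.2032 + 0.3298 = 0.6592
G = 1 − 0.6592 = 0.3408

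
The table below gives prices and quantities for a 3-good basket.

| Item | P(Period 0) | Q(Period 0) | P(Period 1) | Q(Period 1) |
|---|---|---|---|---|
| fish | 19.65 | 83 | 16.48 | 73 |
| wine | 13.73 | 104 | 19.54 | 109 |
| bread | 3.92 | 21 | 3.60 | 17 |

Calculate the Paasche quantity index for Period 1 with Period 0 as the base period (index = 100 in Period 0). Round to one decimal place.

97.7

Paasche quantity index uses current-period prices as weights.
ΣP(Period 1)·Q(Period 1) = 16.48×73 + 19.54×109 + 3.60×17 = 1203.04 + 2129.86 + 61.2 = 3394.1
ΣP(Period 1)·Q(Period 0) = 16.48×83 + 19.54×104 + 3.60×21 = 1367.84 + 2032.16 + 75.6 = 3475.6
Index = 3394.1 / 3475.6 × 100 = 97.6551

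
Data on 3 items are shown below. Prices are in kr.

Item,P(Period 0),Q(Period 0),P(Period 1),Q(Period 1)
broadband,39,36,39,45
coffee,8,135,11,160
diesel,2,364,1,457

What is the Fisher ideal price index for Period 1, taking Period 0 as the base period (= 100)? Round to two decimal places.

100.93

Laspeyres component (base-period weights):
ΣP(Period 1)Q(Period 0) = 39×36 + 11×135 + 1×364 = 1404 + 1485 + 364 = 3253
ΣP(Period 0)Q(Period 0) = 39×36 + 8×135 + 2×364 = 1404 + 1080 + 728 = 3212
L = 3253 / 3212 × 100 = 101.2765
Paasche component (current-period weights):
ΣP(Period 1)Q(Period 1) = 39×45 + 11×160 + 1×457 = 1755 + 1760 + 457 = 3972
ΣP(Period 0)Q(Period 1) = 39×45 + 8×160 + 2×457 = 1755 + 1280 + 914 = 3949
P = 3972 / 3949 × 100 = 100.5824
Fisher = √(L × P) = √(101.2765 × 100.5824) = 100.9288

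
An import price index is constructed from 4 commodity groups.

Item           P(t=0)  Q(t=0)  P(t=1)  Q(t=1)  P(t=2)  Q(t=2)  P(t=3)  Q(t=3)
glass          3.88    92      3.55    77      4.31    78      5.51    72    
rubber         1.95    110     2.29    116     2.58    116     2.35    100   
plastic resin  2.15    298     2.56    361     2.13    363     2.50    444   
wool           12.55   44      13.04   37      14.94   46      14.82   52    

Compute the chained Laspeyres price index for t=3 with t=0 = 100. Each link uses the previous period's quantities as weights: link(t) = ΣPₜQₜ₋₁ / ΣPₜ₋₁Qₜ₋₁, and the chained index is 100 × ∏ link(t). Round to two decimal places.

Link t=0→t=1:
ΣP(t=1)Q(t=0) = 3.55×92 + 2.29×110 + 2.56×298 + 13.04×44 = 326.6 + 251.9 + 762.88 + 573.76 = 1915.14
ΣP(t=0)Q(t=0) = 3.88×92 + 1.95×110 + 2.15×298 + 12.55×44 = 356.96 + 214.5 + 640.7 + 552.2 = 1764.36
link = 1915.14/1764.36 = 1.085459
Link t=1→t=2:
ΣP(t=2)Q(t=1) = 4.31×77 + 2.58×116 + 2.13×361 + 14.94×37 = 331.87 + 299.28 + 768.93 + 552.78 = 1952.86
ΣP(t=1)Q(t=1) = 3.55×77 + 2.29×116 + 2.56×361 + 13.04×37 = 273.35 + 265.64 + 924.16 + 482.48 = 1945.63
link = 1952.86/1945.63 = 1.003716
Link t=2→t=3:
ΣP(t=3)Q(t=2) = 5.51×78 + 2.35×116 + 2.50×363 + 14.82×46 = 429.78 + 272.6 + 907.5 + 681.72 = 2291.6
ΣP(t=2)Q(t=2) = 4.31×78 + 2.58×116 + 2.13×363 + 14.94×46 = 336.18 + 299.28 + 773.19 + 687.24 = 2095.89
link = 2291.6/2095.89 = 1.093378
Chained index = 100 × 1.085459 × 1.003716 × 1.093378 = 119.1227

119.12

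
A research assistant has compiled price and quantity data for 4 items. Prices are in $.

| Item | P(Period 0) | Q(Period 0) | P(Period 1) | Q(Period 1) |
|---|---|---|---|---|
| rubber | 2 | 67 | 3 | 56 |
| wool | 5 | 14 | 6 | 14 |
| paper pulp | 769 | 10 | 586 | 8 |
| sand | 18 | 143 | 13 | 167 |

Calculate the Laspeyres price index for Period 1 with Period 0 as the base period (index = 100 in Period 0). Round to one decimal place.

76.5

Laspeyres price index uses base-period quantities as weights.
ΣP(Period 1)·Q(Period 0) = 3×67 + 6×14 + 586×10 + 13×143 = 201 + 84 + 5860 + 1859 = 8004
ΣP(Period 0)·Q(Period 0) = 2×67 + 5×14 + 769×10 + 18×143 = 134 + 70 + 7690 + 2574 = 10468
Index = 8004 / 10468 × 100 = 76.4616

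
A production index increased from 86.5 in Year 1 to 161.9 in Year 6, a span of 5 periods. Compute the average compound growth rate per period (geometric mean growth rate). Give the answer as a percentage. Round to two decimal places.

Growth factor = (161.9/86.5)^(1/5) = (1.871676)^(1/5) = 1.133564
Growth rate = 1.133564 − 1 = 0.133564 = 13.3564%

13.36%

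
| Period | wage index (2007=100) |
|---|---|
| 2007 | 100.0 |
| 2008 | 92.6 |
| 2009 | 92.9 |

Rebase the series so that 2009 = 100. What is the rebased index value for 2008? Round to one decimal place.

99.7

Rebased(2008) = 92.6 / 92.9 × 100 = 99.6771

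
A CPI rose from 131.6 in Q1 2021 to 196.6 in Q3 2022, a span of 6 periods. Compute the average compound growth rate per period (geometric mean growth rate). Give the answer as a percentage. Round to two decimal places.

Growth factor = (196.6/131.6)^(1/6) = (1.493921)^(1/6) = 1.069189
Growth rate = 1.069189 − 1 = 0.069189 = 6.9189%

6.92%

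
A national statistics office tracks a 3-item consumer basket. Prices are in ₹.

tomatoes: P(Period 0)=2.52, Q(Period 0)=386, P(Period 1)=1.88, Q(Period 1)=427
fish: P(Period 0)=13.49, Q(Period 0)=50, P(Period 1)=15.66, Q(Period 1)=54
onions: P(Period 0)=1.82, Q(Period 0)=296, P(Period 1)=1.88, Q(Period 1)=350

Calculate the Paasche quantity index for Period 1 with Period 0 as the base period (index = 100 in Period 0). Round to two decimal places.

111.68

Paasche quantity index uses current-period prices as weights.
ΣP(Period 1)·Q(Period 1) = 1.88×427 + 15.66×54 + 1.88×350 = 802.76 + 845.64 + 658 = 2306.4
ΣP(Period 1)·Q(Period 0) = 1.88×386 + 15.66×50 + 1.88×296 = 725.68 + 783 + 556.48 = 2065.16
Index = 2306.4 / 2065.16 × 100 = 111.6814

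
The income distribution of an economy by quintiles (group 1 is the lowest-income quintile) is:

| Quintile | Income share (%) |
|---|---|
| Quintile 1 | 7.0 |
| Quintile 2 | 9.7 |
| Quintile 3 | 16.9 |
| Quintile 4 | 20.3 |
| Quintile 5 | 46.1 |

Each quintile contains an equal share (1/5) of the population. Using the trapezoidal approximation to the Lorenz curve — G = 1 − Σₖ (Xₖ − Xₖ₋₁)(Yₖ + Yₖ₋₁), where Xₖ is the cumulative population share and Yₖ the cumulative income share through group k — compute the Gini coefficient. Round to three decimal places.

0.355

Cumulative income shares Yₖ: 0.0700, 0.1670, 0.3360, 0.5390, 1.0000
Σ (Xₖ−Xₖ₋₁)(Yₖ+Yₖ₋₁) = (1/5)(0.0700+0.0000) + (1/5)(0.1670+0.0700) + (1/5)(0.3360+0.1670) + (1/5)(0.5390+0.3360) + (1/5)(1.0000+0.5390)
  = 0.0140 + 0.0474 + 0.1006 + 0.1750 + 0.3078 = 0.6448
G = 1 − 0.6448 = 0.3552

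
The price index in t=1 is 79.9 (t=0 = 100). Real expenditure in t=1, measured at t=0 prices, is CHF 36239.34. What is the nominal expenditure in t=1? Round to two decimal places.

Nominal = Real × (Index/100) = 36239.34 × (79.9/100)
        = 36239.34 × 0.799 = 28955.2327

28955.23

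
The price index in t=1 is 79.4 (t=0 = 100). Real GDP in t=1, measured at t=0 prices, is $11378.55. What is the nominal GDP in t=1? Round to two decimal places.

Nominal = Real × (Index/100) = 11378.55 × (79.4/100)
        = 11378.55 × 0.794 = 9034.5687

9034.57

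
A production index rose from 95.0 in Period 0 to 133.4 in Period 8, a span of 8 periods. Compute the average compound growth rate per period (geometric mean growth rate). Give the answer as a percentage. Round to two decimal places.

Growth factor = (133.4/95.0)^(1/8) = (1.404211)^(1/8) = 1.043348
Growth rate = 1.043348 − 1 = 0.043348 = 4.3348%

4.33%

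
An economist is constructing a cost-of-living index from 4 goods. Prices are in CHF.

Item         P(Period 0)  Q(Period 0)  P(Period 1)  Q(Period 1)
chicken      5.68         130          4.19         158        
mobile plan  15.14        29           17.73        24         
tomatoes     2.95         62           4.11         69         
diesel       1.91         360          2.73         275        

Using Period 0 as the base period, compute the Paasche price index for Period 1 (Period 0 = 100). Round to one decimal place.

106.6

Paasche price index uses current-period quantities as weights.
ΣP(Period 1)·Q(Period 1) = 4.19×158 + 17.73×24 + 4.11×69 + 2.73×275 = 662.02 + 425.52 + 283.59 + 750.75 = 2121.88
ΣP(Period 0)·Q(Period 1) = 5.68×158 + 15.14×24 + 2.95×69 + 1.91×275 = 897.44 + 363.36 + 203.55 + 525.25 = 1989.6
Index = 2121.88 / 1989.6 × 100 = 106.6486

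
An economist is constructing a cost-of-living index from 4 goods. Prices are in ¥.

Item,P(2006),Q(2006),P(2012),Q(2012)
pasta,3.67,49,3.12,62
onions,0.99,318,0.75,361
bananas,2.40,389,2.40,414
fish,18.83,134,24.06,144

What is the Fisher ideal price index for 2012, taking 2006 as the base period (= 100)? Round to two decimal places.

Laspeyres component (base-period weights):
ΣP(2012)Q(2006) = 3.12×49 + 0.75×318 + 2.40×389 + 24.06×134 = 152.88 + 238.5 + 933.6 + 3224.04 = 4549.02
ΣP(2006)Q(2006) = 3.67×49 + 0.99×318 + 2.40×389 + 18.83×134 = 179.83 + 314.82 + 933.6 + 2523.22 = 3951.47
L = 4549.02 / 3951.47 × 100 = 115.1222
Paasche component (current-period weights):
ΣP(2012)Q(2012) = 3.12×62 + 0.75×361 + 2.40×414 + 24.06×144 = 193.44 + 270.75 + 993.6 + 3464.64 = 4922.43
ΣP(2006)Q(2012) = 3.67×62 + 0.99×361 + 2.40×414 + 18.83×144 = 227.54 + 357.39 + 993.6 + 2711.52 = 4290.05
P = 4922.43 / 4290.05 × 100 = 114.7406
Fisher = √(L × P) = √(115.1222 × 114.7406) = 114.9313

114.93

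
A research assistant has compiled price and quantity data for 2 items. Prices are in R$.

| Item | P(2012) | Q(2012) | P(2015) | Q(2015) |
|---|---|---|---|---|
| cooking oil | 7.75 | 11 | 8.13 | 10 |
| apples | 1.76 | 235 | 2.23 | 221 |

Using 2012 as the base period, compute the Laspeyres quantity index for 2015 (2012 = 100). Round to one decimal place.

Laspeyres quantity index uses base-period prices as weights.
ΣP(2012)·Q(2015) = 7.75×10 + 1.76×221 = 77.5 + 388.96 = 466.46
ΣP(2012)·Q(2012) = 7.75×11 + 1.76×235 = 85.25 + 413.6 = 498.85
Index = 466.46 / 498.85 × 100 = 93.5071

93.5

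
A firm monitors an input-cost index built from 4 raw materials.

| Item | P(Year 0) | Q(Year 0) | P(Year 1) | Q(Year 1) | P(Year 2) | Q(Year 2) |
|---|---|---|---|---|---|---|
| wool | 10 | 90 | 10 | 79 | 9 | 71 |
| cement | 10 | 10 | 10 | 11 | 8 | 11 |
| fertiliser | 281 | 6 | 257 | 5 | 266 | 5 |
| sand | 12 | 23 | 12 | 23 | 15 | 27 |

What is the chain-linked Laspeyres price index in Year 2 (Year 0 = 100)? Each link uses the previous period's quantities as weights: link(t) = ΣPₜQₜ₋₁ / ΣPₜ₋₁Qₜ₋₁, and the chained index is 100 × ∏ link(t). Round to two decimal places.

95.64

Link Year 0→Year 1:
ΣP(Year 1)Q(Year 0) = 10×90 + 10×10 + 257×6 + 12×23 = 900 + 100 + 1542 + 276 = 2818
ΣP(Year 0)Q(Year 0) = 10×90 + 10×10 + 281×6 + 12×23 = 900 + 100 + 1686 + 276 = 2962
link = 2818/2962 = 0.951384
Link Year 1→Year 2:
ΣP(Year 2)Q(Year 1) = 9×79 + 8×11 + 266×5 + 15×23 = 711 + 88 + 1330 + 345 = 2474
ΣP(Year 1)Q(Year 1) = 10×79 + 10×11 + 257×5 + 12×23 = 790 + 110 + 1285 + 276 = 2461
link = 2474/2461 = 1.005282
Chained index = 100 × 0.951384 × 1.005282 = 95.6410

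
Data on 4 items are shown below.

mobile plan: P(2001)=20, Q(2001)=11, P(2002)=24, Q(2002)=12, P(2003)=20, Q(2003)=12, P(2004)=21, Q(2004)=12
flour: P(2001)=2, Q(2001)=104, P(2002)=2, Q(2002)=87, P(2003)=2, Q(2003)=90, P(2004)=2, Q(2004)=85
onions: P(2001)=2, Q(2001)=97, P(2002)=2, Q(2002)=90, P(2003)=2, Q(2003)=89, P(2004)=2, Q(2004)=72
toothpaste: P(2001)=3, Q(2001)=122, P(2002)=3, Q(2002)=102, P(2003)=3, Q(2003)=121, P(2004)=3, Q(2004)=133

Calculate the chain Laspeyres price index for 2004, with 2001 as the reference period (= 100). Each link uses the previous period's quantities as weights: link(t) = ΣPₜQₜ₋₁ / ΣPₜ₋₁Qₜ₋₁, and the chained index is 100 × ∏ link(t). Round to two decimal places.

Link 2001→2002:
ΣP(2002)Q(2001) = 24×11 + 2×104 + 2×97 + 3×122 = 264 + 208 + 194 + 366 = 1032
ΣP(2001)Q(2001) = 20×11 + 2×104 + 2×97 + 3×122 = 220 + 208 + 194 + 366 = 988
link = 1032/988 = 1.044534
Link 2002→2003:
ΣP(2003)Q(2002) = 20×12 + 2×87 + 2×90 + 3×102 = 240 + 174 + 180 + 306 = 900
ΣP(2002)Q(2002) = 24×12 + 2×87 + 2×90 + 3×102 = 288 + 174 + 180 + 306 = 948
link = 900/948 = 0.949367
Link 2003→2004:
ΣP(2004)Q(2003) = 21×12 + 2×90 + 2×89 + 3×121 = 252 + 180 + 178 + 363 = 973
ΣP(2003)Q(2003) = 20×12 + 2×90 + 2×89 + 3×121 = 240 + 180 + 178 + 363 = 961
link = 973/961 = 1.012487
Chained index = 100 × 1.044534 × 0.949367 × 1.012487 = 100.4029

100.40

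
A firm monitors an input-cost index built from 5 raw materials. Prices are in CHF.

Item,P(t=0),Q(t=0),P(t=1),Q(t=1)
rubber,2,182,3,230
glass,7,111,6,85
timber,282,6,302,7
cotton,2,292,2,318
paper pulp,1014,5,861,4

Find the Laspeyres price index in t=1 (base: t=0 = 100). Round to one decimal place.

Laspeyres price index uses base-period quantities as weights.
ΣP(t=1)·Q(t=0) = 3×182 + 6×111 + 302×6 + 2×292 + 861×5 = 546 + 666 + 1812 + 584 + 4305 = 7913
ΣP(t=0)·Q(t=0) = 2×182 + 7×111 + 282×6 + 2×292 + 1014×5 = 364 + 777 + 1692 + 584 + 5070 = 8487
Index = 7913 / 8487 × 100 = 93.2367

93.2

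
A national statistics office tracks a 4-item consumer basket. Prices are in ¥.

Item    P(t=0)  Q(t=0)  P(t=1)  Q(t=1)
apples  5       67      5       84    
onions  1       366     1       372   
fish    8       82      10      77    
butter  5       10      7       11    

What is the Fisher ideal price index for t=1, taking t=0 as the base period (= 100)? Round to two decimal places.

112.55

Laspeyres component (base-period weights):
ΣP(t=1)Q(t=0) = 5×67 + 1×366 + 10×82 + 7×10 = 335 + 366 + 820 + 70 = 1591
ΣP(t=0)Q(t=0) = 5×67 + 1×366 + 8×82 + 5×10 = 335 + 366 + 656 + 50 = 1407
L = 1591 / 1407 × 100 = 113.0775
Paasche component (current-period weights):
ΣP(t=1)Q(t=1) = 5×84 + 1×372 + 10×77 + 7×11 = 420 + 372 + 770 + 77 = 1639
ΣP(t=0)Q(t=1) = 5×84 + 1×372 + 8×77 + 5×11 = 420 + 372 + 616 + 55 = 1463
P = 1639 / 1463 × 100 = 112.0301
Fisher = √(L × P) = √(113.0775 × 112.0301) = 112.5526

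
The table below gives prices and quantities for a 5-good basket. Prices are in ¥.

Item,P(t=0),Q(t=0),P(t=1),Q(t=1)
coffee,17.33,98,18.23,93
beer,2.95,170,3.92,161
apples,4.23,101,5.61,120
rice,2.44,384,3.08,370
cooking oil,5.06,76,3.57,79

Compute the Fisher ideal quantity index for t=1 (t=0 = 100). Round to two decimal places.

Laspeyres component (base-period weights):
ΣP(t=0)Q(t=1) = 17.33×93 + 2.95×161 + 4.23×120 + 2.44×370 + 5.06×79 = 1611.69 + 474.95 + 507.6 + 902.8 + 399.74 = 3896.78
ΣP(t=0)Q(t=0) = 17.33×98 + 2.95×170 + 4.23×101 + 2.44×384 + 5.06×76 = 1698.34 + 501.5 + 427.23 + 936.96 + 384.56 = 3948.59
L = 3896.78 / 3948.59 × 100 = 98.6879
Paasche component (current-period weights):
ΣP(t=1)Q(t=1) = 18.23×93 + 3.92×161 + 5.61×120 + 3.08×370 + 3.57×79 = 1695.39 + 631.12 + 673.2 + 1139.6 + 282.03 = 4421.34
ΣP(t=1)Q(t=0) = 18.23×98 + 3.92×170 + 5.61×101 + 3.08×384 + 3.57×76 = 1786.54 + 666.4 + 566.61 + 1182.72 + 271.32 = 4473.59
P = 4421.34 / 4473.59 × 100 = 98.8320
Fisher = √(L × P) = √(98.6879 × 98.8320) = 98.7599

98.76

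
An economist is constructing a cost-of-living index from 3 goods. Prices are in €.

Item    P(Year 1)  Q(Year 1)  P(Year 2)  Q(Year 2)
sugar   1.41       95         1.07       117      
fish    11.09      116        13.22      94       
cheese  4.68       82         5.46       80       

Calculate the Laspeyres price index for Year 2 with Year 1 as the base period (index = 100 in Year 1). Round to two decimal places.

115.45

Laspeyres price index uses base-period quantities as weights.
ΣP(Year 2)·Q(Year 1) = 1.07×95 + 13.22×116 + 5.46×82 = 101.65 + 1533.52 + 447.72 = 2082.89
ΣP(Year 1)·Q(Year 1) = 1.41×95 + 11.09×116 + 4.68×82 = 133.95 + 1286.44 + 383.76 = 1804.15
Index = 2082.89 / 1804.15 × 100 = 115.4499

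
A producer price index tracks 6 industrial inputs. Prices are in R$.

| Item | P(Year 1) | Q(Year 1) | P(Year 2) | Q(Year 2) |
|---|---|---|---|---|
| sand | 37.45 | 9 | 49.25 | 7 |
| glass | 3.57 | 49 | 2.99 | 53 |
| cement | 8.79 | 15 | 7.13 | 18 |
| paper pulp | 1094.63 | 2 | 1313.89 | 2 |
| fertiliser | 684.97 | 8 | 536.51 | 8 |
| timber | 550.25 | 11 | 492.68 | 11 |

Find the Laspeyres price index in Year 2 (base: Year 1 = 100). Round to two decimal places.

90.74

Laspeyres price index uses base-period quantities as weights.
ΣP(Year 2)·Q(Year 1) = 49.25×9 + 2.99×49 + 7.13×15 + 1313.89×2 + 536.51×8 + 492.68×11 = 443.25 + 146.51 + 106.95 + 2627.78 + 4292.08 + 5419.48 = 13036.05
ΣP(Year 1)·Q(Year 1) = 37.45×9 + 3.57×49 + 8.79×15 + 1094.63×2 + 684.97×8 + 550.25×11 = 337.05 + 174.93 + 131.85 + 2189.26 + 5479.76 + 6052.75 = 14365.6
Index = 13036.05 / 14365.6 × 100 = 90.7449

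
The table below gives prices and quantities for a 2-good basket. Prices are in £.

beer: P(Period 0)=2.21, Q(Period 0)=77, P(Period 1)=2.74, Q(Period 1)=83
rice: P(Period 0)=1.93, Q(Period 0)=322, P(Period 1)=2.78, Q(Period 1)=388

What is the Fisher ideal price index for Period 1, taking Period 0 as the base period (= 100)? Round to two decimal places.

Laspeyres component (base-period weights):
ΣP(Period 1)Q(Period 0) = 2.74×77 + 2.78×322 = 210.98 + 895.16 = 1106.14
ΣP(Period 0)Q(Period 0) = 2.21×77 + 1.93×322 = 170.17 + 621.46 = 791.63
L = 1106.14 / 791.63 × 100 = 139.7294
Paasche component (current-period weights):
ΣP(Period 1)Q(Period 1) = 2.74×83 + 2.78×388 = 227.42 + 1078.64 = 1306.06
ΣP(Period 0)Q(Period 1) = 2.21×83 + 1.93×388 = 183.43 + 748.84 = 932.27
P = 1306.06 / 932.27 × 100 = 140.0946
Fisher = √(L × P) = √(139.7294 × 140.0946) = 139.9119

139.91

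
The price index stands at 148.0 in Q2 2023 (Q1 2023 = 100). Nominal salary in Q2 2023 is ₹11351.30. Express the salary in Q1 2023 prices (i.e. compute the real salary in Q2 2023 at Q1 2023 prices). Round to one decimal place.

7669.8

Real = Nominal ÷ (Index/100) = 11351.30 ÷ (148.0/100)
     = 11351.30 ÷ 1.480 = 7669.7973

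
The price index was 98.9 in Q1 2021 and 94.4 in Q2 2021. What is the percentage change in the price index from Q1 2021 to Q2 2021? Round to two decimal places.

-4.55%

Change = (94.4 − 98.9) / 98.9 × 100
       = -4.5 / 98.9 × 100 = -4.5501%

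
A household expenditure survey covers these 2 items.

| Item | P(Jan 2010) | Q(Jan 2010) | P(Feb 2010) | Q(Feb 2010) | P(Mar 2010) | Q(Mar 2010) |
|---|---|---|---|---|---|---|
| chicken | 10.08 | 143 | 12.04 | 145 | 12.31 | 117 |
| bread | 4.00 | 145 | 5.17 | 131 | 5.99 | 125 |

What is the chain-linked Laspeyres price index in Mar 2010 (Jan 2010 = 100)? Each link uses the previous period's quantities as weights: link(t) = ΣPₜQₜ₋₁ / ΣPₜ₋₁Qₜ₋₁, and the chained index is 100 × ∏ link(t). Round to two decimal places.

Link Jan 2010→Feb 2010:
ΣP(Feb 2010)Q(Jan 2010) = 12.04×143 + 5.17×145 = 1721.72 + 749.65 = 2471.37
ΣP(Jan 2010)Q(Jan 2010) = 10.08×143 + 4.00×145 = 1441.44 + 580 = 2021.44
link = 2471.37/2021.44 = 1.222579
Link Feb 2010→Mar 2010:
ΣP(Mar 2010)Q(Feb 2010) = 12.31×145 + 5.99×131 = 1784.95 + 784.69 = 2569.64
ΣP(Feb 2010)Q(Feb 2010) = 12.04×145 + 5.17×131 = 1745.8 + 677.27 = 2423.07
link = 2569.64/2423.07 = 1.060489
Chained index = 100 × 1.222579 × 1.060489 = 129.6532

129.65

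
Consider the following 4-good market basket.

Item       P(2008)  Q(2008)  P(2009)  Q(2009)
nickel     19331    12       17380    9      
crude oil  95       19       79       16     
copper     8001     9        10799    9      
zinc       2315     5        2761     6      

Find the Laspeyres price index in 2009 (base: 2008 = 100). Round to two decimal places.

101.16

Laspeyres price index uses base-period quantities as weights.
ΣP(2009)·Q(2008) = 17380×12 + 79×19 + 10799×9 + 2761×5 = 208560 + 1501 + 97191 + 13805 = 321057
ΣP(2008)·Q(2008) = 19331×12 + 95×19 + 8001×9 + 2315×5 = 231972 + 1805 + 72009 + 11575 = 317361
Index = 321057 / 317361 × 100 = 101.1646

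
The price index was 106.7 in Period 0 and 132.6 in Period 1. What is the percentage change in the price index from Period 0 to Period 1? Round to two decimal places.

24.27%

Change = (132.6 − 106.7) / 106.7 × 100
       = 25.9 / 106.7 × 100 = 24.2737%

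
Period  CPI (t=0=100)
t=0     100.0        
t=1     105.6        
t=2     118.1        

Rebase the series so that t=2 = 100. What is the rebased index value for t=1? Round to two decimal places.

89.42

Rebased(t=1) = 105.6 / 118.1 × 100 = 89.4157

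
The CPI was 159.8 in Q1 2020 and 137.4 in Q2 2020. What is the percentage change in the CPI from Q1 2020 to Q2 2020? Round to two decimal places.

-14.02%

Change = (137.4 − 159.8) / 159.8 × 100
       = -22.4 / 159.8 × 100 = -14.0175%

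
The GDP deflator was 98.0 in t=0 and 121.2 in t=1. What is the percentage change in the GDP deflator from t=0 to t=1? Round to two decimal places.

Change = (121.2 − 98.0) / 98.0 × 100
       = 23.2 / 98.0 × 100 = 23.6735%

23.67%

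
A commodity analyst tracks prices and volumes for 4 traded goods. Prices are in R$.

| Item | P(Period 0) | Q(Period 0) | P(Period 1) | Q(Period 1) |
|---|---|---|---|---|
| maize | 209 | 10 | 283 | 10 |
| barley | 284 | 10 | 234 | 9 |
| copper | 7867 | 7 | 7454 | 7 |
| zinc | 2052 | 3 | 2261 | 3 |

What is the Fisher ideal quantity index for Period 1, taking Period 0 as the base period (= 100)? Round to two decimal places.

Laspeyres component (base-period weights):
ΣP(Period 0)Q(Period 1) = 209×10 + 284×9 + 7867×7 + 2052×3 = 2090 + 2556 + 55069 + 6156 = 65871
ΣP(Period 0)Q(Period 0) = 209×10 + 284×10 + 7867×7 + 2052×3 = 2090 + 2840 + 55069 + 6156 = 66155
L = 65871 / 66155 × 100 = 99.5707
Paasche component (current-period weights):
ΣP(Period 1)Q(Period 1) = 283×10 + 234×9 + 7454×7 + 2261×3 = 2830 + 2106 + 52178 + 6783 = 63897
ΣP(Period 1)Q(Period 0) = 283×10 + 234×10 + 7454×7 + 2261×3 = 2830 + 2340 + 52178 + 6783 = 64131
P = 63897 / 64131 × 100 = 99.6351
Fisher = √(L × P) = √(99.5707 × 99.6351) = 99.6029

99.60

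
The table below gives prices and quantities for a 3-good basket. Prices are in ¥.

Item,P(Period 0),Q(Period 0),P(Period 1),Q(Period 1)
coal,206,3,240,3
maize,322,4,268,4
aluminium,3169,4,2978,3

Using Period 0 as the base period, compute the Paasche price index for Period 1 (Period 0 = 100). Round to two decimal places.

Paasche price index uses current-period quantities as weights.
ΣP(Period 1)·Q(Period 1) = 240×3 + 268×4 + 2978×3 = 720 + 1072 + 8934 = 10726
ΣP(Period 0)·Q(Period 1) = 206×3 + 322×4 + 3169×3 = 618 + 1288 + 9507 = 11413
Index = 10726 / 11413 × 100 = 93.9805

93.98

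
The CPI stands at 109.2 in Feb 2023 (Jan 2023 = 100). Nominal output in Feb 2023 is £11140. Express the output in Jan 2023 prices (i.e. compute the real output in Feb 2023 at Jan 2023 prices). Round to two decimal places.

10201.47

Real = Nominal ÷ (Index/100) = 11140 ÷ (109.2/100)
     = 11140 ÷ 1.092 = 10201.4652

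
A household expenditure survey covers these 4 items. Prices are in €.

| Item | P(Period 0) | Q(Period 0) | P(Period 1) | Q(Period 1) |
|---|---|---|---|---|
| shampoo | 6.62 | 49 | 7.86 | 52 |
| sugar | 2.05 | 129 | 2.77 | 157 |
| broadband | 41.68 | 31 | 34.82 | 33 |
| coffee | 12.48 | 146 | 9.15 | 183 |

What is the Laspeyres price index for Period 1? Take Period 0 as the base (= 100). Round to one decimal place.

85.3

Laspeyres price index uses base-period quantities as weights.
ΣP(Period 1)·Q(Period 0) = 7.86×49 + 2.77×129 + 34.82×31 + 9.15×146 = 385.14 + 357.33 + 1079.42 + 1335.9 = 3157.79
ΣP(Period 0)·Q(Period 0) = 6.62×49 + 2.05×129 + 41.68×31 + 12.48×146 = 324.38 + 264.45 + 1292.08 + 1822.08 = 3702.99
Index = 3157.79 / 3702.99 × 100 = 85.2768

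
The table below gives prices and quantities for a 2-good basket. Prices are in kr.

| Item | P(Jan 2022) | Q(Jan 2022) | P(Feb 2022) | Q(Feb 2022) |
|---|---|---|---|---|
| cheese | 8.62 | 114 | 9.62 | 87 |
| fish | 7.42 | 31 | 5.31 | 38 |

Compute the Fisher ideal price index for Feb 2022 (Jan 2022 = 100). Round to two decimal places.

Laspeyres component (base-period weights):
ΣP(Feb 2022)Q(Jan 2022) = 9.62×114 + 5.31×31 = 1096.68 + 164.61 = 1261.29
ΣP(Jan 2022)Q(Jan 2022) = 8.62×114 + 7.42×31 = 982.68 + 230.02 = 1212.7
L = 1261.29 / 1212.7 × 100 = 104.0068
Paasche component (current-period weights):
ΣP(Feb 2022)Q(Feb 2022) = 9.62×87 + 5.31×38 = 836.94 + 201.78 = 1038.72
ΣP(Jan 2022)Q(Feb 2022) = 8.62×87 + 7.42×38 = 749.94 + 281.96 = 1031.9
P = 1038.72 / 1031.9 × 100 = 100.6609
Fisher = √(L × P) = √(104.0068 × 100.6609) = 102.3202

102.32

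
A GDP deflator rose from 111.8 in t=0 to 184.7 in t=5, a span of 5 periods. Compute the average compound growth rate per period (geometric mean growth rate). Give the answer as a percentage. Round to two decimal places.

10.56%

Growth factor = (184.7/111.8)^(1/5) = (1.652057)^(1/5) = 1.105618
Growth rate = 1.105618 − 1 = 0.105618 = 10.5618%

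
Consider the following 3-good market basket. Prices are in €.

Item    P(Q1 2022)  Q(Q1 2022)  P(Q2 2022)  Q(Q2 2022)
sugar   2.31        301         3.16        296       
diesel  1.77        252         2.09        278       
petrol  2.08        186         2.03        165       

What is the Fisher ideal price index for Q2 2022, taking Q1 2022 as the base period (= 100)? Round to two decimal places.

121.64

Laspeyres component (base-period weights):
ΣP(Q2 2022)Q(Q1 2022) = 3.16×301 + 2.09×252 + 2.03×186 = 951.16 + 526.68 + 377.58 = 1855.42
ΣP(Q1 2022)Q(Q1 2022) = 2.31×301 + 1.77×252 + 2.08×186 = 695.31 + 446.04 + 386.88 = 1528.23
L = 1855.42 / 1528.23 × 100 = 121.4097
Paasche component (current-period weights):
ΣP(Q2 2022)Q(Q2 2022) = 3.16×296 + 2.09×278 + 2.03×165 = 935.36 + 581.02 + 334.95 = 1851.33
ΣP(Q1 2022)Q(Q2 2022) = 2.31×296 + 1.77×278 + 2.08×165 = 683.76 + 492.06 + 343.2 = 1519.02
P = 1851.33 / 1519.02 × 100 = 121.8766
Fisher = √(L × P) = √(121.4097 × 121.8766) = 121.6429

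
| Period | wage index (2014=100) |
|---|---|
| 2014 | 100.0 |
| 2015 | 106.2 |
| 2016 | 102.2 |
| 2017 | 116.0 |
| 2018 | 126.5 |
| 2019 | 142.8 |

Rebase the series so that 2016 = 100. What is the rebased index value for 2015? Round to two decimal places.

Rebased(2015) = 106.2 / 102.2 × 100 = 103.9139

103.91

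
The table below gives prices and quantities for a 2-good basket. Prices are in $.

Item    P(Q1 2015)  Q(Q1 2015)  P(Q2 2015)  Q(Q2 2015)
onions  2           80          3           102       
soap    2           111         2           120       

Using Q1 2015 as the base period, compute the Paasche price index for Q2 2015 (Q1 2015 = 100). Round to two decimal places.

122.97

Paasche price index uses current-period quantities as weights.
ΣP(Q2 2015)·Q(Q2 2015) = 3×102 + 2×120 = 306 + 240 = 546
ΣP(Q1 2015)·Q(Q2 2015) = 2×102 + 2×120 = 204 + 240 = 444
Index = 546 / 444 × 100 = 122.9730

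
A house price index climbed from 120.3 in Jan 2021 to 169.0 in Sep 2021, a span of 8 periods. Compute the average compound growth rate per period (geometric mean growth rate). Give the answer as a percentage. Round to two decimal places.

4.34%

Growth factor = (169.0/120.3)^(1/8) = (1.404821)^(1/8) = 1.043404
Growth rate = 1.043404 − 1 = 0.043404 = 4.3404%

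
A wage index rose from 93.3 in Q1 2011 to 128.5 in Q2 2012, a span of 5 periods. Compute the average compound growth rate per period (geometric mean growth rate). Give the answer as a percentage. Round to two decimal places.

Growth factor = (128.5/93.3)^(1/5) = (1.377278)^(1/5) = 1.066116
Growth rate = 1.066116 − 1 = 0.066116 = 6.6116%

6.61%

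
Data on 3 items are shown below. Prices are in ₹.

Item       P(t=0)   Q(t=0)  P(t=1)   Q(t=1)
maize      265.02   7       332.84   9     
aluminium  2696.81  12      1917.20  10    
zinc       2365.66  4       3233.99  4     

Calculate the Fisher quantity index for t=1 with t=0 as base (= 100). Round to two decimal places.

Laspeyres component (base-period weights):
ΣP(t=0)Q(t=1) = 265.02×9 + 2696.81×10 + 2365.66×4 = 2385.18 + 26968.1 + 9462.64 = 38815.92
ΣP(t=0)Q(t=0) = 265.02×7 + 2696.81×12 + 2365.66×4 = 1855.14 + 32361.72 + 9462.64 = 43679.5
L = 38815.92 / 43679.5 × 100 = 88.8653
Paasche component (current-period weights):
ΣP(t=1)Q(t=1) = 332.84×9 + 1917.20×10 + 3233.99×4 = 2995.56 + 19172 + 12935.96 = 35103.52
ΣP(t=1)Q(t=0) = 332.84×7 + 1917.20×12 + 3233.99×4 = 2329.88 + 23006.4 + 12935.96 = 38272.24
P = 35103.52 / 38272.24 × 100 = 91.7206
Fisher = √(L × P) = √(88.8653 × 91.7206) = 90.2817

90.28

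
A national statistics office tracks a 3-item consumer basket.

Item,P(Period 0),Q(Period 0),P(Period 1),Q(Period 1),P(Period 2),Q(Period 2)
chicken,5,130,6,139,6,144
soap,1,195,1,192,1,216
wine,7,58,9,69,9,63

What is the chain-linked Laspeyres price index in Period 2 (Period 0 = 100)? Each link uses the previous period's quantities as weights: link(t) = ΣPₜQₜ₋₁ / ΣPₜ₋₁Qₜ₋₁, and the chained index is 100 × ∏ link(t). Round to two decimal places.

119.66

Link Period 0→Period 1:
ΣP(Period 1)Q(Period 0) = 6×130 + 1×195 + 9×58 = 780 + 195 + 522 = 1497
ΣP(Period 0)Q(Period 0) = 5×130 + 1×195 + 7×58 = 650 + 195 + 406 = 1251
link = 1497/1251 = 1.196643
Link Period 1→Period 2:
ΣP(Period 2)Q(Period 1) = 6×139 + 1×192 + 9×69 = 834 + 192 + 621 = 1647
ΣP(Period 1)Q(Period 1) = 6×139 + 1×192 + 9×69 = 834 + 192 + 621 = 1647
link = 1647/1647 = 1.000000
Chained index = 100 × 1.196643 × 1.000000 = 119.6643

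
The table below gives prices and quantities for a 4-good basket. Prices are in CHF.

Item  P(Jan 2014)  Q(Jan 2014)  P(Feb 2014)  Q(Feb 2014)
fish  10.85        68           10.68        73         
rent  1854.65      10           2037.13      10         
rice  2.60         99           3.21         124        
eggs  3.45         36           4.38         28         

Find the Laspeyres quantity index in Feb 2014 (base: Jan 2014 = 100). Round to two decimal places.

100.47

Laspeyres quantity index uses base-period prices as weights.
ΣP(Jan 2014)·Q(Feb 2014) = 10.85×73 + 1854.65×10 + 2.60×124 + 3.45×28 = 792.05 + 18546.5 + 322.4 + 96.6 = 19757.55
ΣP(Jan 2014)·Q(Jan 2014) = 10.85×68 + 1854.65×10 + 2.60×99 + 3.45×36 = 737.8 + 18546.5 + 257.4 + 124.2 = 19665.9
Index = 19757.55 / 19665.9 × 100 = 100.4660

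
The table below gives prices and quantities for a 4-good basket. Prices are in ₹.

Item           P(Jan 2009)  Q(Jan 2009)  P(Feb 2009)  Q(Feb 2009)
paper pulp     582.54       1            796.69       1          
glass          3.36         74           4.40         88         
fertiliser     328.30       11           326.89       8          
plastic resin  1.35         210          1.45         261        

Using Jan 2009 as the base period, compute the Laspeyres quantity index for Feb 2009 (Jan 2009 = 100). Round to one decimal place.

Laspeyres quantity index uses base-period prices as weights.
ΣP(Jan 2009)·Q(Feb 2009) = 582.54×1 + 3.36×88 + 328.30×8 + 1.35×261 = 582.54 + 295.68 + 2626.4 + 352.35 = 3856.97
ΣP(Jan 2009)·Q(Jan 2009) = 582.54×1 + 3.36×74 + 328.30×11 + 1.35×210 = 582.54 + 248.64 + 3611.3 + 283.5 = 4725.98
Index = 3856.97 / 4725.98 × 100 = 81.6121

81.6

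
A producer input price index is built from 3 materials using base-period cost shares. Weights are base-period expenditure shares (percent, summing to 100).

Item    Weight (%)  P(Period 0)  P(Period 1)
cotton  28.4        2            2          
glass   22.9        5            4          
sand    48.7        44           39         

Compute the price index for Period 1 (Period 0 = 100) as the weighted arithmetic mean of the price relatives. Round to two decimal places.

cotton: 28.4 × (2/2) = 28.4 × 1.000000 = 28.4000
glass: 22.9 × (4/5) = 22.9 × 0.800000 = 18.3200
sand: 48.7 × (39/44) = 48.7 × 0.886364 = 43.1659
Index = Σ wᵢ·(p₁ᵢ/p₀ᵢ) = 28.4000 + 18.3200 + 43.1659 = 89.8859

89.89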